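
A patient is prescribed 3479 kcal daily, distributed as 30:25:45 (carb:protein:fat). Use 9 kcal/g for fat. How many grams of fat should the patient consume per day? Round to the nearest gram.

174 g/day

Fat energy = 45% × 3479 = 1565.55 kcal.
At 9 kcal/g: 1565.55 ÷ 9 = 173.95 g.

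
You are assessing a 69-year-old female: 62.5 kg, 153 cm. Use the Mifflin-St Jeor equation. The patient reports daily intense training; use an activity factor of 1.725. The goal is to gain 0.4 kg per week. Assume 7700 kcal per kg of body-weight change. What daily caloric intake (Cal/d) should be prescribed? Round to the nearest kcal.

Mifflin-St Jeor (female): BMR = 10(62.5) + 6.25(153) − 5(69) − 161 = 625 + 956.25 − 345 − 161 = 1075.25 kcal/day.
TEE = 1075.25 × 1.725 = 1854.8063 kcal/day.
Required daily surplus = 0.4 × 7700 ÷ 7 = 440 kcal/day.
Target intake = 1854.8063 + 440 = 2294.8063 kcal/day.

2295 Cal/d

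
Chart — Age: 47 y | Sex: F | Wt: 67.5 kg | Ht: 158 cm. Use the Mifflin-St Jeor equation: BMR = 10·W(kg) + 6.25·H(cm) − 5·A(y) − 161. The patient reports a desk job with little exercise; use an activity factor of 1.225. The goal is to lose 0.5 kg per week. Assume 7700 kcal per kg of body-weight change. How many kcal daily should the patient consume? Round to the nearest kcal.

Mifflin-St Jeor (female): BMR = 10(67.5) + 6.25(158) − 5(47) − 161 = 675 + 987.5 − 235 − 161 = 1266.5 kcal/day.
TEE = 1266.5 × 1.225 = 1551.4625 kcal/day.
Required daily deficit = 0.5 × 7700 ÷ 7 = 550 kcal/day.
Target intake = 1551.4625 − 550 = 1001.4625 kcal/day.

1001 kcal daily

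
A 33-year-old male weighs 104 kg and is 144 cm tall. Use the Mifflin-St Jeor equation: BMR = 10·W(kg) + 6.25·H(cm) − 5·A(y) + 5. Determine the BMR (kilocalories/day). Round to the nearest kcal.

Mifflin-St Jeor (male): BMR = 10(104) + 6.25(144) − 5(33) + 5 = 1040 + 900 − 165 + 5 = 1780 kcal/day.

1780 kilocalories/day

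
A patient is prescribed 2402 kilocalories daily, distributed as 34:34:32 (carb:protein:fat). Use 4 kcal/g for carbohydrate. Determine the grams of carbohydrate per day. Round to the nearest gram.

204 g/day

Carbohydrate energy = 34% × 2402 = 816.68 kcal.
At 4 kcal/g: 816.68 ÷ 4 = 204.17 g.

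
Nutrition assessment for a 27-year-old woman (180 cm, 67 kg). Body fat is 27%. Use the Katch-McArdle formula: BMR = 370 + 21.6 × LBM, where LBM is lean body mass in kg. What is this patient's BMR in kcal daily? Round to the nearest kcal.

LBM = 67 × (1 − 0.27) = 48.91 kg. Katch-McArdle: BMR = 370 + 21.6 × 48.91 = 1426.456 kcal/day.

1426 kcal daily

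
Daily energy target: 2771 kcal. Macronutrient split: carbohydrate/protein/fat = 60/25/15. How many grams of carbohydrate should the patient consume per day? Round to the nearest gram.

416 g/day

Carbohydrate energy = 60% × 2771 = 1662.6 kcal.
At 4 kcal/g: 1662.6 ÷ 4 = 415.65 g.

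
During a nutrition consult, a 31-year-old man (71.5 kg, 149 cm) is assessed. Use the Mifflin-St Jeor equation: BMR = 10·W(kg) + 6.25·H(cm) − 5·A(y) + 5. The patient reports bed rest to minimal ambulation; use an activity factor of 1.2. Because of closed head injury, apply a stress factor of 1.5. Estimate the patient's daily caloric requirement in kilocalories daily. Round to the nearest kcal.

2693 kilocalories daily

Mifflin-St Jeor (male): BMR = 10(71.5) + 6.25(149) − 5(31) + 5 = 715 + 931.25 − 155 + 5 = 1496.25 kcal/day.
TEE = BMR × activity factor = 1496.25 × 1.2 = 1795.5 kcal/day.
Apply stress factor: 1795.5 × 1.5 = 2693.25 kcal/day.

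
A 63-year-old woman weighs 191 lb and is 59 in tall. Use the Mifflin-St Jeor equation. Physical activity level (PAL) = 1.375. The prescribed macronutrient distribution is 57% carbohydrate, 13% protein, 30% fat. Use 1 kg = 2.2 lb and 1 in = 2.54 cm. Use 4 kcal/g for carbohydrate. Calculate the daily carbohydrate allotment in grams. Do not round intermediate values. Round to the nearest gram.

260 g/day

Convert to metric: weight = 191 ÷ 2.2 = 86.8182 kg; height = 59 × 2.54 = 149.86 cm.
Mifflin-St Jeor (female): BMR = 10(86.8182) + 6.25(149.86) − 5(63) − 161 = 868.1818 + 936.625 − 315 − 161 = 1328.8068 kcal/day.
TEE = 1328.8068 × 1.375 = 1827.1094 kcal/day.
Carbohydrate energy = 57% × 1827.1094 = 1041.4523 kcal.
Carbohydrate = 1041.4523 ÷ 4 kcal/g = 260.3631 g.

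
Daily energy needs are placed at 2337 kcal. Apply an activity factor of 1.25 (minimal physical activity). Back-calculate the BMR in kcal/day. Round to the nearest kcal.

BMR = TEE ÷ activity factor = 2337 ÷ 1.25 = 1869.6 kcal/day.

1870 kcal/day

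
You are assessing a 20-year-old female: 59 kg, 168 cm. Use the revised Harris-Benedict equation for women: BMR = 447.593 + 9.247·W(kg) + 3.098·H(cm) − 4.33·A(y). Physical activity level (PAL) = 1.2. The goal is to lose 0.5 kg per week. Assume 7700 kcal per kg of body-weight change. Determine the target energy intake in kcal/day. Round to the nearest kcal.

Harris-Benedict: BMR = 447.593 + 9.247(59) + 3.098(168) − 4.33(20) = 1427.03 kcal/day.
TEE = 1427.03 × 1.2 = 1712.436 kcal/day.
Required daily deficit = 0.5 × 7700 ÷ 7 = 550 kcal/day.
Target intake = 1712.436 − 550 = 1162.436 kcal/day.

1162 kcal/day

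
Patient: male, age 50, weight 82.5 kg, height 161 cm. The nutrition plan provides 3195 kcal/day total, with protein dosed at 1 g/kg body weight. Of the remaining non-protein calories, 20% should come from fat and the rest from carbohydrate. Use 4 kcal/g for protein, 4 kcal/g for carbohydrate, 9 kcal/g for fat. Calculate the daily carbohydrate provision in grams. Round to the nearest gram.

Protein = 1 × 82.5 = 82.5 g → 82.5 × 4 = 330 kcal.
Non-protein calories = 3195 − 330 = 2865 kcal.
Fat: 20% × 2865 = 573 kcal; carbohydrate: 2292 kcal.
Carbohydrate: 2292 kcal ÷ 4 kcal/g = 573 g.

573 g/day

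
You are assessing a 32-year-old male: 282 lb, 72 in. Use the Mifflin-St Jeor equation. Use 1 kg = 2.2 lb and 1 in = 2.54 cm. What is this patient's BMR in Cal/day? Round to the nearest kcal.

Convert to metric: weight = 282 ÷ 2.2 = 128.1818 kg; height = 72 × 2.54 = 182.88 cm.
Mifflin-St Jeor (male): BMR = 10(128.1818) + 6.25(182.88) − 5(32) + 5 = 1281.8182 + 1143 − 160 + 5 = 2269.8182 kcal/day.

2270 Cal/day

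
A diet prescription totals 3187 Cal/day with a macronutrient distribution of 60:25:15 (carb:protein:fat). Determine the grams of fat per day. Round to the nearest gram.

53 g/day

Fat energy = 15% × 3187 = 478.05 kcal.
At 9 kcal/g: 478.05 ÷ 9 = 53.1167 g.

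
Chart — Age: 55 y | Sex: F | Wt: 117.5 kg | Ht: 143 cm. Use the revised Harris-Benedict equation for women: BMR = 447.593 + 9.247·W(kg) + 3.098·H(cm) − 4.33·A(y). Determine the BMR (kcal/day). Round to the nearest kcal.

Harris-Benedict: BMR = 447.593 + 9.247(117.5) + 3.098(143) − 4.33(55) = 1738.9795 kcal/day.

1739 kcal/day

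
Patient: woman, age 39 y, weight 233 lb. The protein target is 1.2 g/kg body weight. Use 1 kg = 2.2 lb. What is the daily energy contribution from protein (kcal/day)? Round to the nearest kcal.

508 kcal/day

Weight in kg = 233 ÷ 2.2 = 105.9091 kg.
Protein = 1.2 g/kg × 105.9091 kg = 127.0909 g/day.
Protein energy = 127.0909 g × 4 kcal/g = 508.3636 kcal/day.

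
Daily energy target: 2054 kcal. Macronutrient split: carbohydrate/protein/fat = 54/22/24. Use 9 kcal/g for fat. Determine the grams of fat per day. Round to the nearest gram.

Fat energy = 24% × 2054 = 492.96 kcal.
At 9 kcal/g: 492.96 ÷ 9 = 54.7733 g.

55 g/day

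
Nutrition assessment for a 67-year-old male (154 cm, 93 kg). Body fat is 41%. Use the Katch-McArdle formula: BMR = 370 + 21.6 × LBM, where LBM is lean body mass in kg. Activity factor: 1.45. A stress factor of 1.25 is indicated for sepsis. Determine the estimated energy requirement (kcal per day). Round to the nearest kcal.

2819 kcal per day

LBM = 93 × (1 − 0.41) = 54.87 kg. Katch-McArdle: BMR = 370 + 21.6 × 54.87 = 1555.192 kcal/day.
TEE = BMR × activity factor = 1555.192 × 1.45 = 2255.0284 kcal/day.
Apply stress factor: 2255.0284 × 1.25 = 2818.7855 kcal/day.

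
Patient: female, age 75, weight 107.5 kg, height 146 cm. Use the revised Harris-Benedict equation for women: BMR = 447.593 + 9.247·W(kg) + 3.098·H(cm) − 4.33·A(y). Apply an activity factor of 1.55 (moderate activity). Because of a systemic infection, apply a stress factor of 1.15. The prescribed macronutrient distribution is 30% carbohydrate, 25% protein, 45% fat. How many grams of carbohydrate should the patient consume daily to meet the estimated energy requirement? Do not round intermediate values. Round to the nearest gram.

210 g/day

Harris-Benedict: BMR = 447.593 + 9.247(107.5) + 3.098(146) − 4.33(75) = 1569.2035 kcal/day.
TEE = 1569.2035 × 1.55 = 2432.2654 kcal/day.
With stress factor 1.15: 2432.2654 × 1.15 = 2797.1052 kcal/day.
Carbohydrate energy = 30% × 2797.1052 = 839.1316 kcal.
Carbohydrate = 839.1316 ÷ 4 kcal/g = 209.7829 g.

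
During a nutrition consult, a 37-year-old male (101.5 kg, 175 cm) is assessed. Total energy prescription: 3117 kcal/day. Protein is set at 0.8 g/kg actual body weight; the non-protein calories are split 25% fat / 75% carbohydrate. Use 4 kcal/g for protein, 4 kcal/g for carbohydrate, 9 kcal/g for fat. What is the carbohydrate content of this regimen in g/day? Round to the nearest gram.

Protein = 0.8 × 101.5 = 81.2 g → 81.2 × 4 = 324.8 kcal.
Non-protein calories = 3117 − 324.8 = 2792.2 kcal.
Fat: 25% × 2792.2 = 698.05 kcal; carbohydrate: 2094.15 kcal.
Carbohydrate: 2094.15 kcal ÷ 4 kcal/g = 523.5375 g.

524 g/day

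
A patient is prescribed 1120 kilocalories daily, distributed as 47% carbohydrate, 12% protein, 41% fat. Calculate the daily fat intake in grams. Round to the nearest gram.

51 g/day

Fat energy = 41% × 1120 = 459.2 kcal.
At 9 kcal/g: 459.2 ÷ 9 = 51.0222 g.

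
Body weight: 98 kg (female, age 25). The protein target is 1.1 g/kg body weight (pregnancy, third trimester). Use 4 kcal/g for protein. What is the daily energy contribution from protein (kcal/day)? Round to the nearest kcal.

431 kcal/day

Protein = 1.1 g/kg × 98 kg = 107.8 g/day.
Protein energy = 107.8 g × 4 kcal/g = 431.2 kcal/day.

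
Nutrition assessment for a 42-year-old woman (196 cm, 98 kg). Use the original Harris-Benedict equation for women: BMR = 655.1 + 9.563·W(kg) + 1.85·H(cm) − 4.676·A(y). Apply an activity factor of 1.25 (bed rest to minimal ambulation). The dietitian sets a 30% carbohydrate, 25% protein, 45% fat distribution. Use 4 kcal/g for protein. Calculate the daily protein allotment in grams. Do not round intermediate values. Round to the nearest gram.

137 g/day

Harris-Benedict: BMR = 655.1 + 9.563(98) + 1.85(196) − 4.676(42) = 1758.482 kcal/day.
TEE = 1758.482 × 1.25 = 2198.1025 kcal/day.
Protein energy = 25% × 2198.1025 = 549.5256 kcal.
Protein = 549.5256 ÷ 4 kcal/g = 137.3814 g.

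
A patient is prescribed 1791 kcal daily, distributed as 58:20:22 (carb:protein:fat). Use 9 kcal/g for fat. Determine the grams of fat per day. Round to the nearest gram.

44 g/day

Fat energy = 22% × 1791 = 394.02 kcal.
At 9 kcal/g: 394.02 ÷ 9 = 43.78 g.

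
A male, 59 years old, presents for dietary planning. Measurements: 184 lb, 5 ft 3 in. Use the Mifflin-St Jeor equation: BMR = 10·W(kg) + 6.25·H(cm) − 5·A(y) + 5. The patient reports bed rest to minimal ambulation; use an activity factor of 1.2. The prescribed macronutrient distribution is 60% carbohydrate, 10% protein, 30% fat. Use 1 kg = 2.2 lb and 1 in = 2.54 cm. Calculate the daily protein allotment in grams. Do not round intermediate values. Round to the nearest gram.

46 g/day

Convert to metric: weight = 184 ÷ 2.2 = 83.6364 kg; height = (5×12 + 3) × 2.54 = 63 × 2.54 = 160.02 cm.
Mifflin-St Jeor (male): BMR = 10(83.6364) + 6.25(160.02) − 5(59) + 5 = 836.3636 + 1000.125 − 295 + 5 = 1546.4886 kcal/day.
TEE = 1546.4886 × 1.2 = 1855.7864 kcal/day.
Protein energy = 10% × 1855.7864 = 185.5786 kcal.
Protein = 185.5786 ÷ 4 kcal/g = 46.3947 g.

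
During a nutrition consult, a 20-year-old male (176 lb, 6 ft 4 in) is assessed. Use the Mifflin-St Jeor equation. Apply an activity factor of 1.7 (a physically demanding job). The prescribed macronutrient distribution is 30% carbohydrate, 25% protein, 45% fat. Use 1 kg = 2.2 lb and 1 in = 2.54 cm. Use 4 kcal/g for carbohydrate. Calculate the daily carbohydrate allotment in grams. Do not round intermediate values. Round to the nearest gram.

Convert to metric: weight = 176 ÷ 2.2 = 80 kg; height = (6×12 + 4) × 2.54 = 76 × 2.54 = 193.04 cm.
Mifflin-St Jeor (male): BMR = 10(80) + 6.25(193.04) − 5(20) + 5 = 800 + 1206.5 − 100 + 5 = 1911.5 kcal/day.
TEE = 1911.5 × 1.7 = 3249.55 kcal/day.
Carbohydrate energy = 30% × 3249.55 = 974.865 kcal.
Carbohydrate = 974.865 ÷ 4 kcal/g = 243.7163 g.

244 g/day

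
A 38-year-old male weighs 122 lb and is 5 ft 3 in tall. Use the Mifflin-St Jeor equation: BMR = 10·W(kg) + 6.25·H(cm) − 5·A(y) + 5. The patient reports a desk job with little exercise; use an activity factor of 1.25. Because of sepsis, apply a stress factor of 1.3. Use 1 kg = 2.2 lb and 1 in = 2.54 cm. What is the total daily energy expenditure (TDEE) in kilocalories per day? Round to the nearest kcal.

2226 kilocalories per day

Convert to metric: weight = 122 ÷ 2.2 = 55.4545 kg; height = (5×12 + 3) × 2.54 = 63 × 2.54 = 160.02 cm.
Mifflin-St Jeor (male): BMR = 10(55.4545) + 6.25(160.02) − 5(38) + 5 = 554.5455 + 1000.125 − 190 + 5 = 1369.6705 kcal/day.
TEE = BMR × activity factor = 1369.6705 × 1.25 = 1712.0881 kcal/day.
Apply stress factor: 1712.0881 × 1.3 = 2225.7145 kcal/day.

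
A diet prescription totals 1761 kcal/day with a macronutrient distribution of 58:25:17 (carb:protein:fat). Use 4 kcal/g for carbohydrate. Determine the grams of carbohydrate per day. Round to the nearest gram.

255 g/day

Carbohydrate energy = 58% × 1761 = 1021.38 kcal.
At 4 kcal/g: 1021.38 ÷ 4 = 255.345 g.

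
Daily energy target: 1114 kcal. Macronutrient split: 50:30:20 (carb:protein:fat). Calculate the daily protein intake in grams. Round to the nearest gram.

Protein energy = 30% × 1114 = 334.2 kcal.
At 4 kcal/g: 334.2 ÷ 4 = 83.55 g.

84 g/day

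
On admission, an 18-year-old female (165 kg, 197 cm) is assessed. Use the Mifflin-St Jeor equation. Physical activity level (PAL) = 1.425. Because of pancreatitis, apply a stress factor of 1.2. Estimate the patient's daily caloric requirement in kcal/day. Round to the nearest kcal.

Mifflin-St Jeor (female): BMR = 10(165) + 6.25(197) − 5(18) − 161 = 1650 + 1231.25 − 90 − 161 = 2630.25 kcal/day.
TEE = BMR × activity factor = 2630.25 × 1.425 = 3748.1063 kcal/day.
Apply stress factor: 3748.1063 × 1.2 = 4497.7275 kcal/day.

4498 kcal/day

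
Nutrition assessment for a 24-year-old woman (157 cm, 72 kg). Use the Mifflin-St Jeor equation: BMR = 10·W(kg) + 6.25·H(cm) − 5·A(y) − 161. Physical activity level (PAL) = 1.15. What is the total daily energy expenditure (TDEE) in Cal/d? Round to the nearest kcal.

Mifflin-St Jeor (female): BMR = 10(72) + 6.25(157) − 5(24) − 161 = 720 + 981.25 − 120 − 161 = 1420.25 kcal/day.
TEE = BMR × activity factor = 1420.25 × 1.15 = 1633.2875 kcal/day.

1633 Cal/d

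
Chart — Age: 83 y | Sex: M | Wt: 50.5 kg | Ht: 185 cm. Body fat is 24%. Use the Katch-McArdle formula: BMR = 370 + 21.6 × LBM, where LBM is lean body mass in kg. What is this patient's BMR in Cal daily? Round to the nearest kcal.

LBM = 50.5 × (1 − 0.24) = 38.38 kg. Katch-McArdle: BMR = 370 + 21.6 × 38.38 = 1199.008 kcal/day.

1199 Cal daily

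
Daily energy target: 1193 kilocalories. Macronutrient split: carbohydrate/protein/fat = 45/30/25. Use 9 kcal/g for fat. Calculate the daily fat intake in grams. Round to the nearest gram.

Fat energy = 25% × 1193 = 298.25 kcal.
At 9 kcal/g: 298.25 ÷ 9 = 33.1389 g.

33 g/day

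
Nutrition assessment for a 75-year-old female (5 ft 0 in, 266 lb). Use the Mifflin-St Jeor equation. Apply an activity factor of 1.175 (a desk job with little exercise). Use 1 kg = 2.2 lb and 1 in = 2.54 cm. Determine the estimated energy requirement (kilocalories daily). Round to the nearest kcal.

1910 kilocalories daily

Convert to metric: weight = 266 ÷ 2.2 = 120.9091 kg; height = (5×12 + 0) × 2.54 = 60 × 2.54 = 152.4 cm.
Mifflin-St Jeor (female): BMR = 10(120.9091) + 6.25(152.4) − 5(75) − 161 = 1209.0909 + 952.5 − 375 − 161 = 1625.5909 kcal/day.
TEE = BMR × activity factor = 1625.5909 × 1.175 = 1910.0693 kcal/day.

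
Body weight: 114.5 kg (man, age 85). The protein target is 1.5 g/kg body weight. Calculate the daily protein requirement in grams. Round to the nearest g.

Protein = 1.5 g/kg × 114.5 kg = 171.75 g/day.

172 g/day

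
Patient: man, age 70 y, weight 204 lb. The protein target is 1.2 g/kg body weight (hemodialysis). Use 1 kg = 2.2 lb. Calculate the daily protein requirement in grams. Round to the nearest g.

111 g/day

Weight in kg = 204 ÷ 2.2 = 92.7273 kg.
Protein = 1.2 g/kg × 92.7273 kg = 111.2727 g/day.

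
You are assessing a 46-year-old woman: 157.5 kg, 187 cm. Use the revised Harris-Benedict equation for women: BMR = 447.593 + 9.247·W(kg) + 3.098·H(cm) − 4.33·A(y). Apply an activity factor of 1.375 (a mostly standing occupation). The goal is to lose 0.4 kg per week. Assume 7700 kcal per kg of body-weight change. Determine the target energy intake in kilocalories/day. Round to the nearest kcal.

2701 kilocalories/day

Harris-Benedict: BMR = 447.593 + 9.247(157.5) + 3.098(187) − 4.33(46) = 2284.1415 kcal/day.
TEE = 2284.1415 × 1.375 = 3140.6946 kcal/day.
Required daily deficit = 0.4 × 7700 ÷ 7 = 440 kcal/day.
Target intake = 3140.6946 − 440 = 2700.6946 kcal/day.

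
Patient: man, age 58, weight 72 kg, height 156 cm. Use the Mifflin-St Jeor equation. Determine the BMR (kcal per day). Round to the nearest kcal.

1410 kcal per day

Mifflin-St Jeor (male): BMR = 10(72) + 6.25(156) − 5(58) + 5 = 720 + 975 − 290 + 5 = 1410 kcal/day.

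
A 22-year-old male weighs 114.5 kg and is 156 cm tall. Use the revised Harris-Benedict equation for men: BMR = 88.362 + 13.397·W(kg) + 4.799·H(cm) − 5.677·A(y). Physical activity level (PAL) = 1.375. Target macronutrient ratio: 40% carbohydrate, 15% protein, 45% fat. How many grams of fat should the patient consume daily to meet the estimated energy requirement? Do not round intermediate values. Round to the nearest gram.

154 g/day

Harris-Benedict: BMR = 88.362 + 13.397(114.5) + 4.799(156) − 5.677(22) = 2246.0685 kcal/day.
TEE = 2246.0685 × 1.375 = 3088.3442 kcal/day.
Fat energy = 45% × 3088.3442 = 1389.7549 kcal.
Fat = 1389.7549 ÷ 9 kcal/g = 154.4172 g.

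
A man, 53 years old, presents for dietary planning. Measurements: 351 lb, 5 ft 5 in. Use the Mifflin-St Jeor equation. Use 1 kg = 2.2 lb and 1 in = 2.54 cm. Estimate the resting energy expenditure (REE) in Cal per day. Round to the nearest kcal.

2367 Cal per day

Convert to metric: weight = 351 ÷ 2.2 = 159.5455 kg; height = (5×12 + 5) × 2.54 = 65 × 2.54 = 165.1 cm.
Mifflin-St Jeor (male): BMR = 10(159.5455) + 6.25(165.1) − 5(53) + 5 = 1595.4545 + 1031.875 − 265 + 5 = 2367.3295 kcal/day.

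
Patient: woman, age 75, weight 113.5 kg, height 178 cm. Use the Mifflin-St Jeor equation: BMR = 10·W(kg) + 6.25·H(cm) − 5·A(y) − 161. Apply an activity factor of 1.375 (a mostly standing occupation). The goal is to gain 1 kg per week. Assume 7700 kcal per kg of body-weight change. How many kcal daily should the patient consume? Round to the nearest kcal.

3453 kcal daily

Mifflin-St Jeor (female): BMR = 10(113.5) + 6.25(178) − 5(75) − 161 = 1135 + 1112.5 − 375 − 161 = 1711.5 kcal/day.
TEE = 1711.5 × 1.375 = 2353.3125 kcal/day.
Required daily surplus = 1 × 7700 ÷ 7 = 1100 kcal/day.
Target intake = 2353.3125 + 1100 = 3453.3125 kcal/day.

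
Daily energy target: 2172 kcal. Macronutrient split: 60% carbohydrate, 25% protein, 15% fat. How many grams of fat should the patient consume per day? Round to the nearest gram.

Fat energy = 15% × 2172 = 325.8 kcal.
At 9 kcal/g: 325.8 ÷ 9 = 36.2 g.

36 g/day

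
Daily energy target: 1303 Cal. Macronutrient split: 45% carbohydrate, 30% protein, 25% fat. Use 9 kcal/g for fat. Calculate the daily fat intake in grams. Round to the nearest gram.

Fat energy = 25% × 1303 = 325.75 kcal.
At 9 kcal/g: 325.75 ÷ 9 = 36.1944 g.

36 g/day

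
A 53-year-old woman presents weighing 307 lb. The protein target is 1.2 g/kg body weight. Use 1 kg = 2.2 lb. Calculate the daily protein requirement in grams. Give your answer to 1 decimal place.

Weight in kg = 307 ÷ 2.2 = 139.5455 kg.
Protein = 1.2 g/kg × 139.5455 kg = 167.4545 g/day.

167.5 g/day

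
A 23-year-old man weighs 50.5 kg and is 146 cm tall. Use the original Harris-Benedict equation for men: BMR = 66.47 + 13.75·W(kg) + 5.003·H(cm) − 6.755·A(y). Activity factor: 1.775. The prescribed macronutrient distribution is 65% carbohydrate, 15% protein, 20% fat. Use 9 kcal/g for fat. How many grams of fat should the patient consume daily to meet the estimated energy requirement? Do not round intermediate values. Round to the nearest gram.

Harris-Benedict: BMR = 66.47 + 13.75(50.5) + 5.003(146) − 6.755(23) = 1335.918 kcal/day.
TEE = 1335.918 × 1.775 = 2371.2545 kcal/day.
Fat energy = 20% × 2371.2545 = 474.2509 kcal.
Fat = 474.2509 ÷ 9 kcal/g = 52.6945 g.

53 g/day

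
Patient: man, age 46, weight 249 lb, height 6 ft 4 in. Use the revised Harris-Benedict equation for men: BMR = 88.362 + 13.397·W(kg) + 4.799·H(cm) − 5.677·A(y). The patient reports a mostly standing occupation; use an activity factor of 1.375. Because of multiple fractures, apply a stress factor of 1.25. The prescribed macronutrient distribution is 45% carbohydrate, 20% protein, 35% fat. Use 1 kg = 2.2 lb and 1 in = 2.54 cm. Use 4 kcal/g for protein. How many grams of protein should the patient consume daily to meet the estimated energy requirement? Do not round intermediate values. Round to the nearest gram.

195 g/day

Convert to metric: weight = 249 ÷ 2.2 = 113.1818 kg; height = (6×12 + 4) × 2.54 = 76 × 2.54 = 193.04 cm.
Harris-Benedict: BMR = 88.362 + 13.397(113.1818) + 4.799(193.04) − 5.677(46) = 2269.9158 kcal/day.
TEE = 2269.9158 × 1.375 = 3121.1342 kcal/day.
With stress factor 1.25: 3121.1342 × 1.25 = 3901.4177 kcal/day.
Protein energy = 20% × 3901.4177 = 780.2835 kcal.
Protein = 780.2835 ÷ 4 kcal/g = 195.0709 g.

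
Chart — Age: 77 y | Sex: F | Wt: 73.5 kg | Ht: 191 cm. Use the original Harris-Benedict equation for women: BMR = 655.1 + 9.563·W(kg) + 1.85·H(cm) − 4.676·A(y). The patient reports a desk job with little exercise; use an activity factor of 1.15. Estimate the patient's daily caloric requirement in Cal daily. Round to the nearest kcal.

1554 Cal daily

Harris-Benedict: BMR = 655.1 + 9.563(73.5) + 1.85(191) − 4.676(77) = 1351.2785 kcal/day.
TEE = BMR × activity factor = 1351.2785 × 1.15 = 1553.9703 kcal/day.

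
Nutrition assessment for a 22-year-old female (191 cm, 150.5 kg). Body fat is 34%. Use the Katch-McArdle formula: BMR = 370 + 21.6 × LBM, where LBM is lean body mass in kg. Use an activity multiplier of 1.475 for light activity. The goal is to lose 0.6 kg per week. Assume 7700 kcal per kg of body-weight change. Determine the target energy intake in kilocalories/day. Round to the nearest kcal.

3050 kilocalories/day

LBM = 150.5 × (1 − 0.34) = 99.33 kg. Katch-McArdle: BMR = 370 + 21.6 × 99.33 = 2515.528 kcal/day.
TEE = 2515.528 × 1.475 = 3710.4038 kcal/day.
Required daily deficit = 0.6 × 7700 ÷ 7 = 660 kcal/day.
Target intake = 3710.4038 − 660 = 3050.4038 kcal/day.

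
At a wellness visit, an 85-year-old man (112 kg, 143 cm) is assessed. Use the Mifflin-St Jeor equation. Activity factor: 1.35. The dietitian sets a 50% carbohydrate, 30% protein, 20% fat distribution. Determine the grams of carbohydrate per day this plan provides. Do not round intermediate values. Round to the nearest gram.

Mifflin-St Jeor (male): BMR = 10(112) + 6.25(143) − 5(85) + 5 = 1120 + 893.75 − 425 + 5 = 1593.75 kcal/day.
TEE = 1593.75 × 1.35 = 2151.5625 kcal/day.
Carbohydrate energy = 50% × 2151.5625 = 1075.7813 kcal.
Carbohydrate = 1075.7813 ÷ 4 kcal/g = 268.9453 g.

269 g/day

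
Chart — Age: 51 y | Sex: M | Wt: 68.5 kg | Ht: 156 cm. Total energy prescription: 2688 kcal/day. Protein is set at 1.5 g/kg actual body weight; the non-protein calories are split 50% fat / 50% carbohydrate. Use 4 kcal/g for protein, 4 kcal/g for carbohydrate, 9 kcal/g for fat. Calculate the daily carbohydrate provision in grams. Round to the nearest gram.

285 g/day

Protein = 1.5 × 68.5 = 102.75 g → 102.75 × 4 = 411 kcal.
Non-protein calories = 2688 − 411 = 2277 kcal.
Fat: 50% × 2277 = 1138.5 kcal; carbohydrate: 1138.5 kcal.
Carbohydrate: 1138.5 kcal ÷ 4 kcal/g = 284.625 g.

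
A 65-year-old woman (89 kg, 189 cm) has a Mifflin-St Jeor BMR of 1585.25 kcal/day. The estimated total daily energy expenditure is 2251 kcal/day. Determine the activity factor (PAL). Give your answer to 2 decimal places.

1.42

Activity factor = TEE ÷ BMR = 2251 ÷ 1585.25 = 1.42.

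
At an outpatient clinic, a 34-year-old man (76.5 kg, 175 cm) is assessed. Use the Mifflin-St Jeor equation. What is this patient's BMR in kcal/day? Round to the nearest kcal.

1694 kcal/day

Mifflin-St Jeor (male): BMR = 10(76.5) + 6.25(175) − 5(34) + 5 = 765 + 1093.75 − 170 + 5 = 1693.75 kcal/day.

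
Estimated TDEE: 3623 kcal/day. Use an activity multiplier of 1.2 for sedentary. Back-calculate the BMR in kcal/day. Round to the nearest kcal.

BMR = TEE ÷ activity factor = 3623 ÷ 1.2 = 3019.1667 kcal/day.

3019 kcal/day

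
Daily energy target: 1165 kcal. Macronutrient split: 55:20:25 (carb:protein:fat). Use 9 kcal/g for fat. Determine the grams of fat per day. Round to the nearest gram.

Fat energy = 25% × 1165 = 291.25 kcal.
At 9 kcal/g: 291.25 ÷ 9 = 32.3611 g.

32 g/day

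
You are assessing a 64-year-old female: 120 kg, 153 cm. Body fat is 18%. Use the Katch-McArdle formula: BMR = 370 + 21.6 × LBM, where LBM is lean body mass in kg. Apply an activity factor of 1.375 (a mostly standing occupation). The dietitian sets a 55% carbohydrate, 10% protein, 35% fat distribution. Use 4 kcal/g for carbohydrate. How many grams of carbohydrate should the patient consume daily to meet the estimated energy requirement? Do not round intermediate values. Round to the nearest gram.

LBM = 120 × (1 − 0.18) = 98.4 kg. Katch-McArdle: BMR = 370 + 21.6 × 98.4 = 2495.44 kcal/day.
TEE = 2495.44 × 1.375 = 3431.23 kcal/day.
Carbohydrate energy = 55% × 3431.23 = 1887.1765 kcal.
Carbohydrate = 1887.1765 ÷ 4 kcal/g = 471.7941 g.

472 g/day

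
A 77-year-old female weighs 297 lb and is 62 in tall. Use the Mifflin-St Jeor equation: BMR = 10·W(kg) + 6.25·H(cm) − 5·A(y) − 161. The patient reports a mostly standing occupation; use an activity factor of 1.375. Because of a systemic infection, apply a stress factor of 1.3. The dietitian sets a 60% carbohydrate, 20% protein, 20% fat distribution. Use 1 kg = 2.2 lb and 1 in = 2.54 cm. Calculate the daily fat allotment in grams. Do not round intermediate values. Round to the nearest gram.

Convert to metric: weight = 297 ÷ 2.2 = 135 kg; height = 62 × 2.54 = 157.48 cm.
Mifflin-St Jeor (female): BMR = 10(135) + 6.25(157.48) − 5(77) − 161 = 1350 + 984.25 − 385 − 161 = 1788.25 kcal/day.
TEE = 1788.25 × 1.375 = 2458.8438 kcal/day.
With stress factor 1.3: 2458.8438 × 1.3 = 3196.4969 kcal/day.
Fat energy = 20% × 3196.4969 = 639.2994 kcal.
Fat = 639.2994 ÷ 9 kcal/g = 71.0333 g.

71 g/day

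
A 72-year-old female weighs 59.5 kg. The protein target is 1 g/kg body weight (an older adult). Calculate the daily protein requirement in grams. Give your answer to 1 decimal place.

Protein = 1 g/kg × 59.5 kg = 59.5 g/day.

59.5 g/day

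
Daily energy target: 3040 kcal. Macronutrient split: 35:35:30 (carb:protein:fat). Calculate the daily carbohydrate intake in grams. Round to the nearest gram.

Carbohydrate energy = 35% × 3040 = 1064 kcal.
At 4 kcal/g: 1064 ÷ 4 = 266 g.

266 g/day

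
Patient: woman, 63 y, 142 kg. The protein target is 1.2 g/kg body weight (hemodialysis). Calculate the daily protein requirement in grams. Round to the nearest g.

Protein = 1.2 g/kg × 142 kg = 170.4 g/day.

170 g/day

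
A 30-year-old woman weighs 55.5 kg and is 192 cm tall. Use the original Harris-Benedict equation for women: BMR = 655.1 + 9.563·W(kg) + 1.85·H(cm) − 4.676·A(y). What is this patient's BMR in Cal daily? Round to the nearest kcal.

Harris-Benedict: BMR = 655.1 + 9.563(55.5) + 1.85(192) − 4.676(30) = 1400.7665 kcal/day.

1401 Cal daily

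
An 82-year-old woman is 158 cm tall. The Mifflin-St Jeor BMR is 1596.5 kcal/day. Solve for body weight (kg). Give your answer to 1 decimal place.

1596.5 = 10·W + 6.25(158) − 5(82) − 161
10·W = 1596.5 − 416.5 = 1180, so W = 118 kg.

118.0 kg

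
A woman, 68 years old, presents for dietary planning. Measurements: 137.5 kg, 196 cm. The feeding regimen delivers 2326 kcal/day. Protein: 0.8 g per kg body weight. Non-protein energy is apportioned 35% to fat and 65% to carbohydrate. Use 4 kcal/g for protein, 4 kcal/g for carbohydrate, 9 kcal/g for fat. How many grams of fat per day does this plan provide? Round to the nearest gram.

Protein = 0.8 × 137.5 = 110 g → 110 × 4 = 440 kcal.
Non-protein calories = 2326 − 440 = 1886 kcal.
Fat: 35% × 1886 = 660.1 kcal; carbohydrate: 1225.9 kcal.
Fat: 660.1 kcal ÷ 9 kcal/g = 73.3444 g.

73 g/day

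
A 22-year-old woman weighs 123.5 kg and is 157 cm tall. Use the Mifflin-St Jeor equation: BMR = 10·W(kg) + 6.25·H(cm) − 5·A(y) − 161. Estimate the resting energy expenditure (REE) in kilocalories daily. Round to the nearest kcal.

1945 kilocalories daily

Mifflin-St Jeor (female): BMR = 10(123.5) + 6.25(157) − 5(22) − 161 = 1235 + 981.25 − 110 − 161 = 1945.25 kcal/day.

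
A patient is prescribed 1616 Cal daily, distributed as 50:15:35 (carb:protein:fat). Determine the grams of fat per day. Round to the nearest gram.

63 g/day

Fat energy = 35% × 1616 = 565.6 kcal.
At 9 kcal/g: 565.6 ÷ 9 = 62.8444 g.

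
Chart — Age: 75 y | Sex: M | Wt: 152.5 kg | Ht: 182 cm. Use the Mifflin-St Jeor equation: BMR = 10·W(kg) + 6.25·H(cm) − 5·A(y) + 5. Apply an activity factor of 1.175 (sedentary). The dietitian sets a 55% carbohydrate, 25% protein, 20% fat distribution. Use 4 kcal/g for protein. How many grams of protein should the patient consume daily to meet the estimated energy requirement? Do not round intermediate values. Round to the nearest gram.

Mifflin-St Jeor (male): BMR = 10(152.5) + 6.25(182) − 5(75) + 5 = 1525 + 1137.5 − 375 + 5 = 2292.5 kcal/day.
TEE = 2292.5 × 1.175 = 2693.6875 kcal/day.
Protein energy = 25% × 2693.6875 = 673.4219 kcal.
Protein = 673.4219 ÷ 4 kcal/g = 168.3555 g.

168 g/day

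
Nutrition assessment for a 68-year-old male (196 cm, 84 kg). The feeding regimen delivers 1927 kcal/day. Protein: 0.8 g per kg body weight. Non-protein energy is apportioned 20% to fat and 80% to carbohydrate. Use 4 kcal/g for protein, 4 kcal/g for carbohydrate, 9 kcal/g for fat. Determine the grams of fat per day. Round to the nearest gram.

37 g/day

Protein = 0.8 × 84 = 67.2 g → 67.2 × 4 = 268.8 kcal.
Non-protein calories = 1927 − 268.8 = 1658.2 kcal.
Fat: 20% × 1658.2 = 331.64 kcal; carbohydrate: 1326.56 kcal.
Fat: 331.64 kcal ÷ 9 kcal/g = 36.8489 g.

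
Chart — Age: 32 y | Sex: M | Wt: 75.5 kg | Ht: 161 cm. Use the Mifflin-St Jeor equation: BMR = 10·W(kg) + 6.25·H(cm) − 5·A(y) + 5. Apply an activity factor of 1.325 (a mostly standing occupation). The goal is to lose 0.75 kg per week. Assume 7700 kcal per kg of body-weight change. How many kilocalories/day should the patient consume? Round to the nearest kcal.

Mifflin-St Jeor (male): BMR = 10(75.5) + 6.25(161) − 5(32) + 5 = 755 + 1006.25 − 160 + 5 = 1606.25 kcal/day.
TEE = 1606.25 × 1.325 = 2128.2813 kcal/day.
Required daily deficit = 0.75 × 7700 ÷ 7 = 825 kcal/day.
Target intake = 2128.2813 − 825 = 1303.2813 kcal/day.

1303 kilocalories/day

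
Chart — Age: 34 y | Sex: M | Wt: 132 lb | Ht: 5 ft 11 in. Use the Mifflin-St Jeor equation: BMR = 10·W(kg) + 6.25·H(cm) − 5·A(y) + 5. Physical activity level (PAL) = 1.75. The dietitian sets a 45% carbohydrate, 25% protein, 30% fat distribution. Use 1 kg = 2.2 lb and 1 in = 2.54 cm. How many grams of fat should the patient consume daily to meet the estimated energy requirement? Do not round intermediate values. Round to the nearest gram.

91 g/day

Convert to metric: weight = 132 ÷ 2.2 = 60 kg; height = (5×12 + 11) × 2.54 = 71 × 2.54 = 180.34 cm.
Mifflin-St Jeor (male): BMR = 10(60) + 6.25(180.34) − 5(34) + 5 = 600 + 1127.125 − 170 + 5 = 1562.125 kcal/day.
TEE = 1562.125 × 1.75 = 2733.7188 kcal/day.
Fat energy = 30% × 2733.7188 = 820.1156 kcal.
Fat = 820.1156 ÷ 9 kcal/g = 91.124 g.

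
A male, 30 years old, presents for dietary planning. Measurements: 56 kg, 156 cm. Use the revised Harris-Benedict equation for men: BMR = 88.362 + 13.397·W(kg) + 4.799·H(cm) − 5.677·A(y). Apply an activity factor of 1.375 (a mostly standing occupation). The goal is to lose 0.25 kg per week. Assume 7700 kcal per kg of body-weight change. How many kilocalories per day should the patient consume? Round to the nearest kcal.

1673 kilocalories per day

Harris-Benedict: BMR = 88.362 + 13.397(56) + 4.799(156) − 5.677(30) = 1416.928 kcal/day.
TEE = 1416.928 × 1.375 = 1948.276 kcal/day.
Required daily deficit = 0.25 × 7700 ÷ 7 = 275 kcal/day.
Target intake = 1948.276 − 275 = 1673.276 kcal/day.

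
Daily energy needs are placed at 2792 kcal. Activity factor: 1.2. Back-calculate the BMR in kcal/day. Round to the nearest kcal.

2327 kcal/day

BMR = TEE ÷ activity factor = 2792 ÷ 1.2 = 2326.6667 kcal/day.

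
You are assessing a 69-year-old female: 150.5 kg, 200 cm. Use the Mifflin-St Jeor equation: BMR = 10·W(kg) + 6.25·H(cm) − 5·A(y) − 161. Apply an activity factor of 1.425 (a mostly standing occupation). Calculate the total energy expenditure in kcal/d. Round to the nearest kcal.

Mifflin-St Jeor (female): BMR = 10(150.5) + 6.25(200) − 5(69) − 161 = 1505 + 1250 − 345 − 161 = 2249 kcal/day.
TEE = BMR × activity factor = 2249 × 1.425 = 3204.825 kcal/day.

3205 kcal/d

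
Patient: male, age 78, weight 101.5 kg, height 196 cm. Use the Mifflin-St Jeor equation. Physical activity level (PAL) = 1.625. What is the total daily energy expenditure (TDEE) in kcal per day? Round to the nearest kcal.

Mifflin-St Jeor (male): BMR = 10(101.5) + 6.25(196) − 5(78) + 5 = 1015 + 1225 − 390 + 5 = 1855 kcal/day.
TEE = BMR × activity factor = 1855 × 1.625 = 3014.375 kcal/day.

3014 kcal per day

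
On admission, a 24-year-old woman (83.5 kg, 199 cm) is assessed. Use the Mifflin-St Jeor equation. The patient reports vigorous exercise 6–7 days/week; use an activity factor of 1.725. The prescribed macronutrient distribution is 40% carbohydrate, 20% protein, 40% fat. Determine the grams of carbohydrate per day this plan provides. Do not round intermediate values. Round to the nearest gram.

310 g/day

Mifflin-St Jeor (female): BMR = 10(83.5) + 6.25(199) − 5(24) − 161 = 835 + 1243.75 − 120 − 161 = 1797.75 kcal/day.
TEE = 1797.75 × 1.725 = 3101.1188 kcal/day.
Carbohydrate energy = 40% × 3101.1188 = 1240.4475 kcal.
Carbohydrate = 1240.4475 ÷ 4 kcal/g = 310.1119 g.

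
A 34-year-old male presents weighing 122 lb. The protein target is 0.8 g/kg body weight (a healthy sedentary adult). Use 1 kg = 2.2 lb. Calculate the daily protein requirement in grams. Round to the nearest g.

44 g/day

Weight in kg = 122 ÷ 2.2 = 55.4545 kg.
Protein = 0.8 g/kg × 55.4545 kg = 44.3636 g/day.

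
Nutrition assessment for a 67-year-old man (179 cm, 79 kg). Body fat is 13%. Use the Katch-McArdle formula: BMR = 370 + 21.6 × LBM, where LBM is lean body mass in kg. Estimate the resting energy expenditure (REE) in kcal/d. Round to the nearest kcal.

LBM = 79 × (1 − 0.13) = 68.73 kg. Katch-McArdle: BMR = 370 + 21.6 × 68.73 = 1854.568 kcal/day.

1855 kcal/d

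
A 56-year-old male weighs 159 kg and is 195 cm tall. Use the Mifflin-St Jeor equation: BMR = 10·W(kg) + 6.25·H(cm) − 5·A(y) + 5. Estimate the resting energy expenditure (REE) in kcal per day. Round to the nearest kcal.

2534 kcal per day

Mifflin-St Jeor (male): BMR = 10(159) + 6.25(195) − 5(56) + 5 = 1590 + 1218.75 − 280 + 5 = 2533.75 kcal/day.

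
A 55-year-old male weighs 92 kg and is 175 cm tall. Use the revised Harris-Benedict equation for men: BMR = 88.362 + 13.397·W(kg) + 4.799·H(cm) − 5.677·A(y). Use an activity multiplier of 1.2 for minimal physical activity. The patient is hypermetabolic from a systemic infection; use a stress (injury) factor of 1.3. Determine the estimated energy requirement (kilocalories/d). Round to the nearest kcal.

Harris-Benedict: BMR = 88.362 + 13.397(92) + 4.799(175) − 5.677(55) = 1848.476 kcal/day.
TEE = BMR × activity factor = 1848.476 × 1.2 = 2218.1712 kcal/day.
Apply stress factor: 2218.1712 × 1.3 = 2883.6226 kcal/day.

2884 kilocalories/d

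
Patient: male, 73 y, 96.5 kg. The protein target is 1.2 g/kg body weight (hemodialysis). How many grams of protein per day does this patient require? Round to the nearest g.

116 g/day

Protein = 1.2 g/kg × 96.5 kg = 115.8 g/day.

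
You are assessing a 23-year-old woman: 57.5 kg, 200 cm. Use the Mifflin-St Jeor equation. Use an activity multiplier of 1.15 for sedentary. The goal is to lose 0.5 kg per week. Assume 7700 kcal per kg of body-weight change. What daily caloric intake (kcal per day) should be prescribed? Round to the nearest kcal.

Mifflin-St Jeor (female): BMR = 10(57.5) + 6.25(200) − 5(23) − 161 = 575 + 1250 − 115 − 161 = 1549 kcal/day.
TEE = 1549 × 1.15 = 1781.35 kcal/day.
Required daily deficit = 0.5 × 7700 ÷ 7 = 550 kcal/day.
Target intake = 1781.35 − 550 = 1231.35 kcal/day.

1231 kcal per day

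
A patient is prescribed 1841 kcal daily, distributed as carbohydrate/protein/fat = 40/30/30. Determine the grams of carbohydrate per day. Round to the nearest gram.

Carbohydrate energy = 40% × 1841 = 736.4 kcal.
At 4 kcal/g: 736.4 ÷ 4 = 184.1 g.

184 g/day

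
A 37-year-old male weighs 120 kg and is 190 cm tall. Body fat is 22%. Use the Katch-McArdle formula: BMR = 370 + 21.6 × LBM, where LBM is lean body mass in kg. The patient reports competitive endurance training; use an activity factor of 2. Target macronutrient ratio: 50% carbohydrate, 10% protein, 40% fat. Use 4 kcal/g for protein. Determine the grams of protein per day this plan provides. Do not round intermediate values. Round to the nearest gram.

120 g/day

LBM = 120 × (1 − 0.22) = 93.6 kg. Katch-McArdle: BMR = 370 + 21.6 × 93.6 = 2391.76 kcal/day.
TEE = 2391.76 × 2 = 4783.52 kcal/day.
Protein energy = 10% × 4783.52 = 478.352 kcal.
Protein = 478.352 ÷ 4 kcal/g = 119.588 g.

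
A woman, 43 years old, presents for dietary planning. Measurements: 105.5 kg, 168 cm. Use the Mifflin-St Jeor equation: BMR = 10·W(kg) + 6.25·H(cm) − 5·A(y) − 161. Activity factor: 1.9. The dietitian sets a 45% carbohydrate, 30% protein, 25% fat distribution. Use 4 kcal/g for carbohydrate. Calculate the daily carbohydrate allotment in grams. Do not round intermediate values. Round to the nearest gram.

Mifflin-St Jeor (female): BMR = 10(105.5) + 6.25(168) − 5(43) − 161 = 1055 + 1050 − 215 − 161 = 1729 kcal/day.
TEE = 1729 × 1.9 = 3285.1 kcal/day.
Carbohydrate energy = 45% × 3285.1 = 1478.295 kcal.
Carbohydrate = 1478.295 ÷ 4 kcal/g = 369.5738 g.

370 g/day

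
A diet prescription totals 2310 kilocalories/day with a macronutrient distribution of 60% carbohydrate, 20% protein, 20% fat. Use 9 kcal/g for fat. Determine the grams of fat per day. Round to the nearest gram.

Fat energy = 20% × 2310 = 462 kcal.
At 9 kcal/g: 462 ÷ 9 = 51.3333 g.

51 g/day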